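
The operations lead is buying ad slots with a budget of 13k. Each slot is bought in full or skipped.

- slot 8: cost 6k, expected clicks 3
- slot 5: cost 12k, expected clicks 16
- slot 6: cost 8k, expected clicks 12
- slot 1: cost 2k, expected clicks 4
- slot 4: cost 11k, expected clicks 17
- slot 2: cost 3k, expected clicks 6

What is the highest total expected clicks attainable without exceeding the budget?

Take slot 6, slot 1, and slot 2: cost 8 + 2 + 3 = 13 ≤ 13, expected clicks 12 + 4 + 6 = 22.
No other feasible combination does better.

22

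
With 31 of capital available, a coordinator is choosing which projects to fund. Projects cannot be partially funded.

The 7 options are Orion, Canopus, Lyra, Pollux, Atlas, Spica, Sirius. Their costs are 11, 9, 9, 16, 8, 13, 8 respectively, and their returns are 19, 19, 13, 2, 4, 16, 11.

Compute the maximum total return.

Treat it as a binary knapsack problem.
Orion + Canopus + Sirius: cost 11 + 9 + 8 = 28 ≤ 31, return 19 + 19 + 11 = 49.
Orion + Canopus + Lyra: cost 11 + 9 + 9 = 29 ≤ 31, return 19 + 19 + 13 = 51.
Best is Orion, Canopus, and Lyra with total return 51.

51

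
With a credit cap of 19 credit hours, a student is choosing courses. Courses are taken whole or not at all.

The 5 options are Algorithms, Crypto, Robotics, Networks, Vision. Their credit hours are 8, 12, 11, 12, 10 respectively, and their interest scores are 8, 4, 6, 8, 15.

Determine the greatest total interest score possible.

23

Treat it as a binary knapsack problem.
Allowing fractional choices, the relaxed optimum would be about 23.7, but courses are indivisible.
Algorithms + Vision: credit hours 8 + 10 = 18 ≤ 19, interest score 8 + 15 = 23.
Vision: credit hours 10 ≤ 19, interest score 15.
Best is Algorithms and Vision with total interest score 23.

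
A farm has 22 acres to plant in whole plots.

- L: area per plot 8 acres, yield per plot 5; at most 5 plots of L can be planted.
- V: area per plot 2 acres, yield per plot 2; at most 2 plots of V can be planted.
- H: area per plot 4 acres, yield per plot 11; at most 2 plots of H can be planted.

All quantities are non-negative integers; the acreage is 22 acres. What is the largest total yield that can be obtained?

31

This is a bounded integer knapsack.
H has the best ratio (11/4); taking only H gives at most 2×11 = 22 (stopped by the supply cap of 2).
Mixing does better — 1×L, 2×V, and 2×H: area 20 ≤ 22, yield 1·5 + 2·2 + 2·11 = 31.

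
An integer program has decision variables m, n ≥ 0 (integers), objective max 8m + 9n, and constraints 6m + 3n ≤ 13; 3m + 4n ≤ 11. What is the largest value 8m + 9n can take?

The continuous relaxation peaks at (1.27, 1.8) with value 26.33; rounding to a feasible lattice point costs some objective.
(m,n)=(1,2): 6·1+3·2=12≤13, 3·1+4·2=11≤11, objective 26.
(m,n)=(0,2): 6·0+3·2=6≤13, 3·0+4·2=8≤11, objective 18.
The best lattice point is (1,2), giving 26.

26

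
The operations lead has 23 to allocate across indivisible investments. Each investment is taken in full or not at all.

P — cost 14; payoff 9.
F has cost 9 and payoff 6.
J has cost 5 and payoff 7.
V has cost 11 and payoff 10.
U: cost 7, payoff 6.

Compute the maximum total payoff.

Take J, V, and U: cost 5 + 11 + 7 = 23 ≤ 23, payoff 7 + 10 + 6 = 23.
No other feasible combination does better.

23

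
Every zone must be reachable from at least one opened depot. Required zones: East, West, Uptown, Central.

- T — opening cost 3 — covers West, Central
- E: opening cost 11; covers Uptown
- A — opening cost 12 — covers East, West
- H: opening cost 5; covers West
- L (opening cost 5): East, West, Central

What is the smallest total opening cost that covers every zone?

The greedy cost-per-new-zone heuristic would pick T, L, and E for 19, but a cheaper cover exists.
Choose E and L: together they cover East, West, Uptown, Central — every zone.
Total opening cost: 11 + 5 = 16.
No cover costs less than 16.

16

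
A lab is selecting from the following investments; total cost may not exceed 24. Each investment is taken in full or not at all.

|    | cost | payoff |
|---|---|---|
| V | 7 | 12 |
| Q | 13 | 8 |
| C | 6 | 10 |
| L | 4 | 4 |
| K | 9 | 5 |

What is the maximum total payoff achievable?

27

Allowing fractional choices, the relaxed optimum would be about 30.3, but investments are indivisible.
V + C + K: cost 7 + 6 + 9 = 22 ≤ 24, payoff 12 + 10 + 5 = 27.
V + C + L: cost 7 + 6 + 4 = 17 ≤ 24, payoff 12 + 10 + 4 = 26.
Best is V, C, and K with total payoff 27.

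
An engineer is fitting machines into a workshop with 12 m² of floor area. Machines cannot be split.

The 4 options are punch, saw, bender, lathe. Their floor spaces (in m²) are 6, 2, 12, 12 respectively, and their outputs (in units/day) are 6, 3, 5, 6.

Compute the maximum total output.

9

Allowing fractional choices, the relaxed optimum would be about 11.0, but machines are indivisible.
punch + saw: floor space 6 + 2 = 8 ≤ 12, output 6 + 3 = 9.
punch: floor space 6 ≤ 12, output 6.
Best is punch and saw with total output 9.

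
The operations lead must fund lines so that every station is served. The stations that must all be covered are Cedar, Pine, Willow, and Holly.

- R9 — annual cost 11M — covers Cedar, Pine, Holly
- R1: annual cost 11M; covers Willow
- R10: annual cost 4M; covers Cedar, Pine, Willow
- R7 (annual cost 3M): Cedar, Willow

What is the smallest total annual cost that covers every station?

Choose R9 and R7: together they cover Cedar, Pine, Willow, Holly — every station.
Total annual cost: 11 + 3 = 14.

14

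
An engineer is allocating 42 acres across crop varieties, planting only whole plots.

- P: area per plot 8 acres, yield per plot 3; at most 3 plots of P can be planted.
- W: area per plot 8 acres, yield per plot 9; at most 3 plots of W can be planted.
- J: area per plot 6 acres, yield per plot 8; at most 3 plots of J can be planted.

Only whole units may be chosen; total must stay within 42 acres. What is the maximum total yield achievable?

This is a bounded integer knapsack.
3×W and 3×J: area 42 ≤ 42, yield 3·9 + 3·8 = 51.
1×P, 2×W, and 3×J: area 42 ≤ 42, yield 1·3 + 2·9 + 3·8 = 45.
Best is 51.

51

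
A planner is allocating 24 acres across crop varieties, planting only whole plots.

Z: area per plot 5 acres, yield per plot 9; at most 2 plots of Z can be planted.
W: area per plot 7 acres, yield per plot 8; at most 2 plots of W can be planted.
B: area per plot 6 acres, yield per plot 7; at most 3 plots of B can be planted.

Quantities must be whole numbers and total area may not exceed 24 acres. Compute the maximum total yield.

34

Z has the best ratio (9/5); taking only Z gives at most 2×9 = 18 (stopped by the supply cap of 2).
Mixing does better — 2×Z and 2×W: area 24 ≤ 24, yield 2·9 + 2·8 = 34.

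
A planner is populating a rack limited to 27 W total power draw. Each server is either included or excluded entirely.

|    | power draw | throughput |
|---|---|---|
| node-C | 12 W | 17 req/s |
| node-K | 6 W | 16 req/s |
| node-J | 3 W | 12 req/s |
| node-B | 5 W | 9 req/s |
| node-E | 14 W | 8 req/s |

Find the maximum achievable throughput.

54

Treat it as a binary knapsack problem.
Take node-C, node-K, node-J, and node-B: power draw 12 + 6 + 3 + 5 = 26 ≤ 27, throughput 17 + 16 + 12 + 9 = 54.
No other feasible combination does better.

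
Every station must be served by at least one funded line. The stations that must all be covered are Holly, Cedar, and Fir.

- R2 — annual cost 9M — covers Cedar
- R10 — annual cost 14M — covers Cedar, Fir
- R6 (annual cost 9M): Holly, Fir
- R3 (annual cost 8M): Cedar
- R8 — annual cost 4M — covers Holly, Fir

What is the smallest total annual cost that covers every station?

12

Choose R3 and R8: together they cover Holly, Cedar, Fir — every station.
Total annual cost: 8 + 4 = 12.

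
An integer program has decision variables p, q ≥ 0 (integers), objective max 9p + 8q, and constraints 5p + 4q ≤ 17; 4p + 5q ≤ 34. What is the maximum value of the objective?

(p,q)=(1,3): 5·1+4·3=17≤17, 4·1+5·3=19≤34, objective 33.
(p,q)=(0,4): 5·0+4·4=16≤17, 4·0+5·4=20≤34, objective 32.
Maximum is 33 at (p,q)=(1,3).

33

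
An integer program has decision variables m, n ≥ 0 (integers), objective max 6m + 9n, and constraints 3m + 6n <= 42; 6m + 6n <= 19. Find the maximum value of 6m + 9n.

27

(m,n)=(0,3): 3·0+6·3=18≤42, 6·0+6·3=18≤19, objective 27.
(m,n)=(1,2): 3·1+6·2=15≤42, 6·1+6·2=18≤19, objective 24.
(m,n)=(0,2): 3·0+6·2=12≤42, 6·0+6·2=12≤19, objective 18.
No feasible integer point exceeds 27.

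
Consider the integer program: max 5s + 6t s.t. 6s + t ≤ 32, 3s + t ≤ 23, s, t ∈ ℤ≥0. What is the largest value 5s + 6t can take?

(s,t)=(0,23): 6·0+1·23=23≤32, 3·0+1·23=23≤23, objective 138.
(s,t)=(0,22): 6·0+1·22=22≤32, 3·0+1·22=22≤23, objective 132.
No feasible integer point exceeds 138.

138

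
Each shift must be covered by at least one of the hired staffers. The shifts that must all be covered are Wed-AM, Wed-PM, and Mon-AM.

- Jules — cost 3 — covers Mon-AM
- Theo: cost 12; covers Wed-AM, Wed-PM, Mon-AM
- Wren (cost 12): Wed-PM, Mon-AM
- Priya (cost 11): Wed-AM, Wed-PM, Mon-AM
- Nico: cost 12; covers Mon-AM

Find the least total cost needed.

11

This is an integer covering problem.
The greedy cost-per-new-shift heuristic would pick Jules and Priya for 14, but a cheaper cover exists.
Priya alone covers Wed-AM, Wed-PM, Mon-AM — every shift.
Total cost: 11.
No cover costs less than 11.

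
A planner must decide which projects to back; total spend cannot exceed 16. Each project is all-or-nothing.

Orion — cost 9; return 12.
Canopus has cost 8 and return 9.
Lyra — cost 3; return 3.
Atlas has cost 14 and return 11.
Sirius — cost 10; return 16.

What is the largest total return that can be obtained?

19

Allowing fractional choices, the relaxed optimum would be about 24.0, but projects are indivisible.
Lyra + Sirius: cost 3 + 10 = 13 ≤ 16, return 3 + 16 = 19.
Sirius: cost 10 ≤ 16, return 16.
Best is Lyra and Sirius with total return 19.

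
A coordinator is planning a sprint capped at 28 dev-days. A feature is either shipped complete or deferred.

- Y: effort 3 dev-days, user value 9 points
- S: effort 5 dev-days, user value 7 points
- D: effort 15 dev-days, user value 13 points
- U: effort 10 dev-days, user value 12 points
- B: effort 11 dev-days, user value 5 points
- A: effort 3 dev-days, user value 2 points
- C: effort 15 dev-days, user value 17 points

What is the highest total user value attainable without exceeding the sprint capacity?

38

Y + U + C: effort 3 + 10 + 15 = 28 ≤ 28, user value 9 + 12 + 17 = 38.
Y + S + A + C: effort 3 + 5 + 3 + 15 = 26 ≤ 28, user value 9 + 7 + 2 + 17 = 35.
Y + D + U: effort 3 + 15 + 10 = 28 ≤ 28, user value 9 + 13 + 12 = 34.
Best is Y, U, and C with total user value 38.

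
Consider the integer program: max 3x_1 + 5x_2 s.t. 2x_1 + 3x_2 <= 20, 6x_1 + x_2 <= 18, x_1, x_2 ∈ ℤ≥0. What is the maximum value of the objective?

33

Relaxing integrality, the LP optimum is 33.33 at (x_1,x_2) = (0, 6.67), which is not an integer point.
(x_1,x_2)=(1,6): 2·1+3·6=20≤20, 6·1+1·6=12≤18, objective 33.
(x_1,x_2)=(2,5): 2·2+3·5=19≤20, 6·2+1·5=17≤18, objective 31.
No feasible integer point exceeds 33.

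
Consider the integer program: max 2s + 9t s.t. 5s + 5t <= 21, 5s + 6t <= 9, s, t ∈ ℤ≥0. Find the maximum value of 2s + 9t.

The continuous relaxation peaks at (0, 1.5) with value 13.50; rounding to a feasible lattice point costs some objective.
(s,t)=(0,1) is feasible, giving 9.
(s,t)=(1,0) is feasible, giving 2.
(s,t)=(0,0) is feasible, giving 0.
The best lattice point is (0,1), giving 9.

9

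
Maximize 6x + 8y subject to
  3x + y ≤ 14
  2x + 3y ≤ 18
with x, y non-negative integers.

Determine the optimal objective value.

(x,y)=(3,4) is feasible, giving 50.
(x,y)=(2,4) is feasible, giving 44.
(x,y)=(3,3) is feasible, giving 42.
No feasible integer point exceeds 50.

50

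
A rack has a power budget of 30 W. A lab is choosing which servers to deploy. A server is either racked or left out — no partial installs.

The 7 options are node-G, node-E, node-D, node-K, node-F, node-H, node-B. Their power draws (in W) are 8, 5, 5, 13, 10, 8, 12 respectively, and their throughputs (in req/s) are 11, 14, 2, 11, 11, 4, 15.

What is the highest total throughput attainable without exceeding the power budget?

42

Allowing fractional choices, the relaxed optimum would be about 45.5, but servers are indivisible.
node-G + node-E + node-D + node-B: power draw 8 + 5 + 5 + 12 = 30 ≤ 30, throughput 11 + 14 + 2 + 15 = 42.
node-G + node-E + node-B: power draw 8 + 5 + 12 = 25 ≤ 30, throughput 11 + 14 + 15 = 40.
node-E + node-F + node-B: power draw 5 + 10 + 12 = 27 ≤ 30, throughput 14 + 11 + 15 = 40.
Best is node-G, node-E, node-D, and node-B with total throughput 42.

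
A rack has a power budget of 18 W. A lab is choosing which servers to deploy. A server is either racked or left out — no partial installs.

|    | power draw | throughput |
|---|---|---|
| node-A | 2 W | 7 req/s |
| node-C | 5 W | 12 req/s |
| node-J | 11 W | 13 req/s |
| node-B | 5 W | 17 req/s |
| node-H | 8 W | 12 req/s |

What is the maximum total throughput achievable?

41

Allowing fractional choices, the relaxed optimum would be about 45.0, but servers are indivisible.
node-A + node-C + node-B: power draw 2 + 5 + 5 = 12 ≤ 18, throughput 7 + 12 + 17 = 36.
node-A + node-J + node-B: power draw 2 + 11 + 5 = 18 ≤ 18, throughput 7 + 13 + 17 = 37.
node-C + node-B + node-H: power draw 5 + 5 + 8 = 18 ≤ 18, throughput 12 + 17 + 12 = 41.
Best is node-C, node-B, and node-H with total throughput 41.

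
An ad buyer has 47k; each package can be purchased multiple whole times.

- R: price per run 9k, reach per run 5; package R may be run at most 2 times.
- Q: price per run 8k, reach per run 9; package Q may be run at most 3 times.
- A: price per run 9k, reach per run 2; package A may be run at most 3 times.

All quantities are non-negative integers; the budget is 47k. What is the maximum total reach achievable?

This is a bounded integer knapsack.
Q has the best ratio (9/8); taking only Q gives at most 3×9 = 27 (stopped by the supply cap of 3).
Mixing does better — 2×R and 3×Q: price 42 ≤ 47, reach 2·5 + 3·9 = 37.

37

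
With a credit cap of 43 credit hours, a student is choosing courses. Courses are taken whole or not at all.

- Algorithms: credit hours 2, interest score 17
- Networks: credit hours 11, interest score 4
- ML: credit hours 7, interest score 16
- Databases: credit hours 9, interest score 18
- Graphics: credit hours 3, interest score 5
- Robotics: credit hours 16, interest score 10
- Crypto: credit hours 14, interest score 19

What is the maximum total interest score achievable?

Take Algorithms, ML, Databases, Graphics, and Crypto: credit hours 2 + 7 + 9 + 3 + 14 = 35 ≤ 43, interest score 17 + 16 + 18 + 5 + 19 = 75.
No other feasible combination does better.

75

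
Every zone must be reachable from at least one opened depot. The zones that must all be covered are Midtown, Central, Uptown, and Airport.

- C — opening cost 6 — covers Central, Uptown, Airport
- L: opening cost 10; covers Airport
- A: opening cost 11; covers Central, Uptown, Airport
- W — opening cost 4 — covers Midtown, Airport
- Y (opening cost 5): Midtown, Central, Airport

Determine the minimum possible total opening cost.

This is an integer covering problem.
The greedy cost-per-new-zone heuristic would pick Y and C for 11, but a cheaper cover exists.
Choose C and W: together they cover Midtown, Central, Uptown, Airport — every zone.
Total opening cost: 6 + 4 = 10.
No cover costs less than 10.

10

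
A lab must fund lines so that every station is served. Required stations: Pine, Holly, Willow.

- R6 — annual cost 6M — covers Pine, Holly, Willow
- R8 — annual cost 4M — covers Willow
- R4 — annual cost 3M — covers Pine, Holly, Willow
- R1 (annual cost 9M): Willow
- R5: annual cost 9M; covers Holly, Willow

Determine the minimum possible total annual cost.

This is an integer covering problem.
R4 alone covers Pine, Holly, Willow — every station.
Total annual cost: 3.
No cover costs less than 3.

3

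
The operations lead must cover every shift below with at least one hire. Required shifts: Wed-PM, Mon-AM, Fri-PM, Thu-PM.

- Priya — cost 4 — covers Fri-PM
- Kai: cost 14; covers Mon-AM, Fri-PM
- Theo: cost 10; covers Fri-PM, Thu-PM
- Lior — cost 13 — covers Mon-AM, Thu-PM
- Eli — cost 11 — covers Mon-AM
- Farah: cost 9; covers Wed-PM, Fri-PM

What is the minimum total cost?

The greedy cost-per-new-shift heuristic would pick Priya, Lior, and Farah for 26, but a cheaper cover exists.
Choose Lior and Farah: together they cover Wed-PM, Mon-AM, Fri-PM, Thu-PM — every shift.
Total cost: 13 + 9 = 22.
No cover costs less than 22.

22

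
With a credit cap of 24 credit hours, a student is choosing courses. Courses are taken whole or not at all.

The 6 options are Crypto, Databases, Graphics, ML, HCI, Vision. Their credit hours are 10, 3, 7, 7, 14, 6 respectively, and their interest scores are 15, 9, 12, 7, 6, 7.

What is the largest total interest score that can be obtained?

36

Take Crypto, Databases, and Graphics: credit hours 10 + 3 + 7 = 20 ≤ 24, interest score 15 + 9 + 12 = 36.
No other feasible combination does better.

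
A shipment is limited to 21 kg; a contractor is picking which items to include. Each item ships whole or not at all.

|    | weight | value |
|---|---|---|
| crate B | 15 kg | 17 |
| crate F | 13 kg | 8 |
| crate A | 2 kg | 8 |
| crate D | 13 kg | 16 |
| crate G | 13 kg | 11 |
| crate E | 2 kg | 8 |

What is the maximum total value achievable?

Allowing fractional choices, the relaxed optimum would be about 36.5, but items are indivisible.
crate A + crate D + crate E: weight 2 + 13 + 2 = 17 ≤ 21, value 8 + 16 + 8 = 32.
crate A + crate G + crate E: weight 2 + 13 + 2 = 17 ≤ 21, value 8 + 11 + 8 = 27.
crate B + crate A + crate E: weight 15 + 2 + 2 = 19 ≤ 21, value 17 + 8 + 8 = 33.
Best is crate B, crate A, and crate E with total value 33.

33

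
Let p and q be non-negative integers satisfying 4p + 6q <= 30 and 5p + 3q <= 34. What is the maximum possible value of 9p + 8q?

62

The continuous relaxation peaks at (6.33, 0.778) with value 63.22; rounding to a feasible lattice point costs some objective.
(p,q)=(6,1): 4·6+6·1=30≤30, 5·6+3·1=33≤34, objective 62.
(p,q)=(6,0): 4·6+6·0=24≤30, 5·6+3·0=30≤34, objective 54.
(p,q)=(5,1): 4·5+6·1=26≤30, 5·5+3·1=28≤34, objective 53.
Maximum is 62 at (p,q)=(6,1).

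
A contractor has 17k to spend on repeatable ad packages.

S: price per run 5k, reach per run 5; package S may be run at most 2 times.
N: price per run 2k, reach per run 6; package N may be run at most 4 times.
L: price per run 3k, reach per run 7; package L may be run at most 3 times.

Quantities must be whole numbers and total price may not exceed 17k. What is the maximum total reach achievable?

N has the best ratio (6/2); taking only N gives at most 4×6 = 24 (stopped by the supply cap of 4).
Mixing does better — 4×N and 3×L: price 17 ≤ 17, reach 4·6 + 3·7 = 45.

45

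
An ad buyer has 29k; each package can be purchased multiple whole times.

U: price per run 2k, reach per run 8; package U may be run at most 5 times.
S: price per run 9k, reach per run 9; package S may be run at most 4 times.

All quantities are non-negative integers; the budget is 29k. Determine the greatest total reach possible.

U has the best ratio (8/2); taking only U gives at most 5×8 = 40 (stopped by the supply cap of 5).
Mixing does better — 5×U and 2×S: price 28 ≤ 29, reach 5·8 + 2·9 = 58.

58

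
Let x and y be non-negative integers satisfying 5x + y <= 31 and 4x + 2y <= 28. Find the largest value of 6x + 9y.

126

(x,y)=(0,14) is feasible, giving 126.
(x,y)=(0,13) is feasible, giving 117.
Maximum is 126 at (x,y)=(0,14).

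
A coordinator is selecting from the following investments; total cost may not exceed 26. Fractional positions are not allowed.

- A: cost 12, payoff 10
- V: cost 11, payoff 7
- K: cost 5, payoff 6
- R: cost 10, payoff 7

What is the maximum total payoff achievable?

Allowing fractional choices, the relaxed optimum would be about 22.3, but investments are indivisible.
A + V: cost 12 + 11 = 23 ≤ 26, payoff 10 + 7 = 17.
A + R: cost 12 + 10 = 22 ≤ 26, payoff 10 + 7 = 17.
V + K + R: cost 11 + 5 + 10 = 26 ≤ 26, payoff 7 + 6 + 7 = 20.
Best is V, K, and R with total payoff 20.

20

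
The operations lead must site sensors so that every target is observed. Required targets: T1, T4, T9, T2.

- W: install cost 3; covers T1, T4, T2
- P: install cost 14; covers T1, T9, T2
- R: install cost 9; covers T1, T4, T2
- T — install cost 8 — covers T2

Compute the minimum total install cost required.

17

Choose W and P: together they cover T1, T4, T9, T2 — every target.
Total install cost: 3 + 14 = 17.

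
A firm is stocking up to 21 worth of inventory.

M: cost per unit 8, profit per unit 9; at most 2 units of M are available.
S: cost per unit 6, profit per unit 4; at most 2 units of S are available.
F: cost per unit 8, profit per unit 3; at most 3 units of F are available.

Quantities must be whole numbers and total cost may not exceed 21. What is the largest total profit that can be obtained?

18

This is a bounded integer knapsack.
1×M and 2×S: cost 20 ≤ 21, profit 1·9 + 2·4 = 17.
2×M: cost 16 ≤ 21, profit 2·9 = 18.
Best is 18.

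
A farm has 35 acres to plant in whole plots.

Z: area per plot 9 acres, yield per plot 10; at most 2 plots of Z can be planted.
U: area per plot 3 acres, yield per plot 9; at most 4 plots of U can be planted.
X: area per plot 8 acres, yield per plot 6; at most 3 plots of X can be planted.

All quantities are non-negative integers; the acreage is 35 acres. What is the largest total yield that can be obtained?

56

U has the best ratio (9/3); taking only U gives at most 4×9 = 36 (stopped by the supply cap of 4).
Mixing does better — 2×Z and 4×U: area 30 ≤ 35, yield 2·10 + 4·9 = 56.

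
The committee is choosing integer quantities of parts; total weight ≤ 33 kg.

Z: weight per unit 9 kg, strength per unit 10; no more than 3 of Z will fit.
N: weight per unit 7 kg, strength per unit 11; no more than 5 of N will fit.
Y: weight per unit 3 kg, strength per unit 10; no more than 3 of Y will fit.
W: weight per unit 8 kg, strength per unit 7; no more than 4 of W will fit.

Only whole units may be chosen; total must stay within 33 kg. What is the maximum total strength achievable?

This is a bounded integer knapsack.
3×N and 3×Y: weight 30 ≤ 33, strength 3·11 + 3·10 = 63.
1×Z, 2×N, and 3×Y: weight 32 ≤ 33, strength 1·10 + 2·11 + 3·10 = 62.
Best is 63.

63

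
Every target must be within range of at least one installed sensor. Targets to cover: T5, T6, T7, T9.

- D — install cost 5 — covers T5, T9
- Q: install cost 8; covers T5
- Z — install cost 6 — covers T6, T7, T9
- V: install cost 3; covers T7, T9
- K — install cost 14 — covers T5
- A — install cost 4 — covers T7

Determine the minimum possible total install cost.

The greedy cost-per-new-target heuristic would pick V, D, and Z for 14, but a cheaper cover exists.
Choose D and Z: together they cover T5, T6, T7, T9 — every target.
Total install cost: 5 + 6 = 11.
No cover costs less than 11.

11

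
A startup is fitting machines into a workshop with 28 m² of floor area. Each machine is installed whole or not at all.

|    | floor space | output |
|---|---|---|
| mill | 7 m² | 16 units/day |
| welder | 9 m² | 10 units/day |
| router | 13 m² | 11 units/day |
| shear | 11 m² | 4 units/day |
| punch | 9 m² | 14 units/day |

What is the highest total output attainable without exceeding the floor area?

mill + shear + punch: floor space 7 + 11 + 9 = 27 ≤ 28, output 16 + 4 + 14 = 34.
mill + welder + punch: floor space 7 + 9 + 9 = 25 ≤ 28, output 16 + 10 + 14 = 40.
mill + punch: floor space 7 + 9 = 16 ≤ 28, output 16 + 14 = 30.
Best is mill, welder, and punch with total output 40.

40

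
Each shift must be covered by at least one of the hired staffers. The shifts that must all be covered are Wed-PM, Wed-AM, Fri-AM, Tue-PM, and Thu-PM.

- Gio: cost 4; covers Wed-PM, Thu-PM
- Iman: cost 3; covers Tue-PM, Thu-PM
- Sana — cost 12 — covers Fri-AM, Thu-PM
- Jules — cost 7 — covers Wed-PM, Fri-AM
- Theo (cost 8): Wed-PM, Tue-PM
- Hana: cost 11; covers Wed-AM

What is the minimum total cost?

21

Choose Iman, Jules, and Hana: together they cover Wed-PM, Wed-AM, Fri-AM, Tue-PM, Thu-PM — every shift.
Total cost: 3 + 7 + 11 = 21.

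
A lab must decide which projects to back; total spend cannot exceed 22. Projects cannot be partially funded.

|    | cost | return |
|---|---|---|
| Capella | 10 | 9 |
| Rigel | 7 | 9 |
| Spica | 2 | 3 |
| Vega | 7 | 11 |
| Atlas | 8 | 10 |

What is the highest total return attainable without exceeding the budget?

Take Rigel, Vega, and Atlas: cost 7 + 7 + 8 = 22 ≤ 22, return 9 + 11 + 10 = 30.
No other feasible combination does better.

30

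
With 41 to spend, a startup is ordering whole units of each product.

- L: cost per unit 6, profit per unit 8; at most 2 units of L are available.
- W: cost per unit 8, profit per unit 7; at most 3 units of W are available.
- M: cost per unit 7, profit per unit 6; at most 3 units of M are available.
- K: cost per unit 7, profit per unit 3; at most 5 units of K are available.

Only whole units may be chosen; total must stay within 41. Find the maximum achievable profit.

41

Take 2×L, 1×W, and 3×M: cost 41 ≤ 41, profit 2·8 + 1·7 + 3·6 = 41.
L has the best ratio (8/6) and is taken to its limit of 2; remaining capacity is filled optimally with the others.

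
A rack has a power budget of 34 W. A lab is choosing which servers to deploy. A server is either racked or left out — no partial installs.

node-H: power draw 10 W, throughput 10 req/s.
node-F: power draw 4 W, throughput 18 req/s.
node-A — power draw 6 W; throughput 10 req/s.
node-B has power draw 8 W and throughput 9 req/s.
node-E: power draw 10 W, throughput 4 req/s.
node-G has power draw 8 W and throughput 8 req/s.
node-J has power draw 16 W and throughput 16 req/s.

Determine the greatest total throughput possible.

53

node-F + node-A + node-G + node-J: power draw 4 + 6 + 8 + 16 = 34 ≤ 34, throughput 18 + 10 + 8 + 16 = 52.
node-F + node-A + node-B + node-J: power draw 4 + 6 + 8 + 16 = 34 ≤ 34, throughput 18 + 10 + 9 + 16 = 53.
node-H + node-F + node-A + node-B: power draw 10 + 4 + 6 + 8 = 28 ≤ 34, throughput 10 + 18 + 10 + 9 = 47.
Best is node-F, node-A, node-B, and node-J with total throughput 53.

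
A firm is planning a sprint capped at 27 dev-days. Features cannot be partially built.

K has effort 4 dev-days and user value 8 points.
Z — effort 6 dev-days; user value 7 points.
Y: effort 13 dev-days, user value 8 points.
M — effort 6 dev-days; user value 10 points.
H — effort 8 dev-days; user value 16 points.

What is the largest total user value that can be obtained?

Allowing fractional choices, the relaxed optimum would be about 42.8, but features are indivisible.
K + M + H: effort 4 + 6 + 8 = 18 ≤ 27, user value 8 + 10 + 16 = 34.
K + Z + M + H: effort 4 + 6 + 6 + 8 = 24 ≤ 27, user value 8 + 7 + 10 + 16 = 41.
Best is K, Z, M, and H with total user value 41.

41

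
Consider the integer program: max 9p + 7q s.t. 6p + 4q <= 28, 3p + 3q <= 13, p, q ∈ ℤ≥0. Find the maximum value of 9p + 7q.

(p,q)=(4,0) is feasible, giving 36.
(p,q)=(3,1) is feasible, giving 34.
(p,q)=(3,0) is feasible, giving 27.
The best lattice point is (4,0), giving 36.

36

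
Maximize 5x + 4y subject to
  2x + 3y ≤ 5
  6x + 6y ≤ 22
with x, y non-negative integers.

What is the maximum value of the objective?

Relaxing integrality, the LP optimum is 12.50 at (x,y) = (2.5, 0), which is not an integer point.
(x,y)=(2,0) is feasible, giving 10.
(x,y)=(1,1) is feasible, giving 9.
(x,y)=(1,0) is feasible, giving 5.
No feasible integer point exceeds 10.

10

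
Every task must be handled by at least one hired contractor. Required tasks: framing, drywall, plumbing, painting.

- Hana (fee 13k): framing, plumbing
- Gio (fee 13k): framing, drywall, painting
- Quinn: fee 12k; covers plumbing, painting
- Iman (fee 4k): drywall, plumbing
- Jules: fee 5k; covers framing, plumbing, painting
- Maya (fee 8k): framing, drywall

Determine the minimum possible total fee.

9

Choose Iman and Jules: together they cover framing, drywall, plumbing, painting — every task.
Total fee: 4 + 5 = 9.
No cover costs less than 9.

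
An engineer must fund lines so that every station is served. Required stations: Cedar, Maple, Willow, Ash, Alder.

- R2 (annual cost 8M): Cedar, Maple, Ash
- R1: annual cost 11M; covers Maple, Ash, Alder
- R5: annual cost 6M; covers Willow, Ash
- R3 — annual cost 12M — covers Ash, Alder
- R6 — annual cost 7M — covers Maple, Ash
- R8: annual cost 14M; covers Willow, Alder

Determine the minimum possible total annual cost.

22

The greedy cost-per-new-station heuristic would pick R2, R5, and R1 for 25, but a cheaper cover exists.
Choose R2 and R8: together they cover Cedar, Maple, Willow, Ash, Alder — every station.
Total annual cost: 8 + 14 = 22.
No cover costs less than 22.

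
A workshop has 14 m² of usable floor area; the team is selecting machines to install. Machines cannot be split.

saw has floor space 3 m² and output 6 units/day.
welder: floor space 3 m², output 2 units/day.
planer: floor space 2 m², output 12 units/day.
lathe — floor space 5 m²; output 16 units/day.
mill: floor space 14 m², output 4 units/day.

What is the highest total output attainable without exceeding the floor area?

36

Allowing fractional choices, the relaxed optimum would be about 36.3, but machines are indivisible.
saw + planer + lathe: floor space 3 + 2 + 5 = 10 ≤ 14, output 6 + 12 + 16 = 34.
saw + welder + planer + lathe: floor space 3 + 3 + 2 + 5 = 13 ≤ 14, output 6 + 2 + 12 + 16 = 36.
Best is saw, welder, planer, and lathe with total output 36.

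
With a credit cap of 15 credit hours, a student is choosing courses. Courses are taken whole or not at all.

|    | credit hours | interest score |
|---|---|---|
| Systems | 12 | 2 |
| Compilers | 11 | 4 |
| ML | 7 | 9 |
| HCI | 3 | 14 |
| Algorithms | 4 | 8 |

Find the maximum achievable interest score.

31

Take ML, HCI, and Algorithms: credit hours 7 + 3 + 4 = 14 ≤ 15, interest score 9 + 14 + 8 = 31.
No other feasible combination does better.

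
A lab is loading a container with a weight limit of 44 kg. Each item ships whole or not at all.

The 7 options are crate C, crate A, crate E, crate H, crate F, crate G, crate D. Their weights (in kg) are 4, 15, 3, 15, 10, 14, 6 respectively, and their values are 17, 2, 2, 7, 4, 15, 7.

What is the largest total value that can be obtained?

48

This is an integer program with binary decision variables.
Allowing fractional choices, the relaxed optimum would be about 48.8, but items are indivisible.
crate C + crate E + crate F + crate G + crate D: weight 4 + 3 + 10 + 14 + 6 = 37 ≤ 44, value 17 + 2 + 4 + 15 + 7 = 45.
crate C + crate E + crate H + crate G + crate D: weight 4 + 3 + 15 + 14 + 6 = 42 ≤ 44, value 17 + 2 + 7 + 15 + 7 = 48.
crate C + crate H + crate G + crate D: weight 4 + 15 + 14 + 6 = 39 ≤ 44, value 17 + 7 + 15 + 7 = 46.
Best is crate C, crate E, crate H, crate G, and crate D with total value 48.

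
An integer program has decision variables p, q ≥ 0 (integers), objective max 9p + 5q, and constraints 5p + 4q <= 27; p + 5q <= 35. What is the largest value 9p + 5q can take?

Relaxing integrality, the LP optimum is 48.60 at (p,q) = (5.4, 0), which is not an integer point.
(p,q)=(5,0): 5·5+4·0=25≤27, 1·5+5·0=5≤35, objective 45.
(p,q)=(4,1): 5·4+4·1=24≤27, 1·4+5·1=9≤35, objective 41.
The best lattice point is (5,0), giving 45.

45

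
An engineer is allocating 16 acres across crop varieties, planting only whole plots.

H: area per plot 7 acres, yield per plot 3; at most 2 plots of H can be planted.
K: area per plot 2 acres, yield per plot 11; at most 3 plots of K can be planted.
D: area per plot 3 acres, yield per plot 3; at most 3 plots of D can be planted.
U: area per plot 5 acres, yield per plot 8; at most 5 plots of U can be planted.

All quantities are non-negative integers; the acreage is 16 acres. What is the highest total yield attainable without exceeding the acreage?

3×K and 2×U: area 16 ≤ 16, yield 3·11 + 2·8 = 49.
3×K, 1×D, and 1×U: area 14 ≤ 16, yield 3·11 + 1·3 + 1·8 = 44.
Best is 49.

49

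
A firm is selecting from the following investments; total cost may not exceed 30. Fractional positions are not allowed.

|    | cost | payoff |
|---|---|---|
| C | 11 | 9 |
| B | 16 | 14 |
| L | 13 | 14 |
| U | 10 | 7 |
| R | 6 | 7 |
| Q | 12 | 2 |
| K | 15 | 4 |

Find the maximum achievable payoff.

Take C, L, and R: cost 11 + 13 + 6 = 30 ≤ 30, payoff 9 + 14 + 7 = 30.
No other feasible combination does better.

30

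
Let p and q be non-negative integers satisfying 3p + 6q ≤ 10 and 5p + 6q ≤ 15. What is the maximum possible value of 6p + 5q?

18

(p,q)=(3,0) is feasible, giving 18.
(p,q)=(2,0) is feasible, giving 12.
No feasible integer point exceeds 18.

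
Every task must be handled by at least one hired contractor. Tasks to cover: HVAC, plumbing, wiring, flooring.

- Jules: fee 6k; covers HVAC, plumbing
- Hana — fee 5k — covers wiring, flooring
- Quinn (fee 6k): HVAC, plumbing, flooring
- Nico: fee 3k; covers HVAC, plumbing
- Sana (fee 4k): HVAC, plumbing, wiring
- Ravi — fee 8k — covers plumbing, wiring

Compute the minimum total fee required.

The greedy cost-per-new-task heuristic would pick Sana and Hana for 9, but a cheaper cover exists.
Choose Hana and Nico: together they cover HVAC, plumbing, wiring, flooring — every task.
Total fee: 5 + 3 = 8.
No cover costs less than 8.

8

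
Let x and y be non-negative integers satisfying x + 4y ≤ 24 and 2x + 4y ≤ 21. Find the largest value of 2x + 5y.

25

(x,y)=(0,5) is feasible, giving 25.
(x,y)=(1,4) is feasible, giving 22.
(x,y)=(0,4) is feasible, giving 20.
The best lattice point is (0,5), giving 25.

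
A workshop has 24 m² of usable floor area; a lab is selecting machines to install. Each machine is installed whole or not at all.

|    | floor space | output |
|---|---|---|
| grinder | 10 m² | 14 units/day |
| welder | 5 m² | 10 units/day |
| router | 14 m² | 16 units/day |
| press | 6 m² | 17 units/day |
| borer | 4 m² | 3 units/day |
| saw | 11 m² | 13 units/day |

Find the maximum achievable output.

This is a 0-1 knapsack instance.
Allowing fractional choices, the relaxed optimum would be about 44.5, but machines are indivisible.
grinder + welder + press: floor space 10 + 5 + 6 = 21 ≤ 24, output 14 + 10 + 17 = 41.
welder + press + saw: floor space 5 + 6 + 11 = 22 ≤ 24, output 10 + 17 + 13 = 40.
router + press + borer: floor space 14 + 6 + 4 = 24 ≤ 24, output 16 + 17 + 3 = 36.
Best is grinder, welder, and press with total output 41.

41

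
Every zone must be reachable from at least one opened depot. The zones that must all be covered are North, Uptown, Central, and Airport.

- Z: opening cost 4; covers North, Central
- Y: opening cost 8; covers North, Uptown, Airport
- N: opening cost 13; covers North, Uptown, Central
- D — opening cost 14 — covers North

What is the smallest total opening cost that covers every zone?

12

Choose Z and Y: together they cover North, Uptown, Central, Airport — every zone.
Total opening cost: 4 + 8 = 12.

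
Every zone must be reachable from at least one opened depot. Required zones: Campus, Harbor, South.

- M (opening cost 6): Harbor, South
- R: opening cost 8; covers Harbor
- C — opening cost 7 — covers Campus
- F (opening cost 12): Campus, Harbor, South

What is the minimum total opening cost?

This is a weighted set-cover instance.
The greedy cost-per-new-zone heuristic would pick M and C for 13, but a cheaper cover exists.
F alone covers Campus, Harbor, South — every zone.
Total opening cost: 12.
No cover costs less than 12.

12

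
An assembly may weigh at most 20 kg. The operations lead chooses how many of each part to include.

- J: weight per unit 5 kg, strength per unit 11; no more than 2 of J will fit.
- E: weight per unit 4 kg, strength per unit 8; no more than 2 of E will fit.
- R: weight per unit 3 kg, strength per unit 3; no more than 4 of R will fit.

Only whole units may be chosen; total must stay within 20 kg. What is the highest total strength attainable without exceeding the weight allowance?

38

2×J and 2×E: weight 18 ≤ 20, strength 2·11 + 2·8 = 38.
2×J, 1×E, and 2×R: weight 20 ≤ 20, strength 2·11 + 1·8 + 2·3 = 36.
Best is 38.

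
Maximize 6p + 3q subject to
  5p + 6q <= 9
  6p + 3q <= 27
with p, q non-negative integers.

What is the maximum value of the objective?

6

The continuous relaxation peaks at (1.8, 0) with value 10.80; rounding to a feasible lattice point costs some objective.
(p,q)=(1,0): 5·1+6·0=5≤9, 6·1+3·0=6≤27, objective 6.
(p,q)=(0,1): 5·0+6·1=6≤9, 6·0+3·1=3≤27, objective 3.
(p,q)=(0,0): 5·0+6·0=0≤9, 6·0+3·0=0≤27, objective 0.
The best lattice point is (1,0), giving 6.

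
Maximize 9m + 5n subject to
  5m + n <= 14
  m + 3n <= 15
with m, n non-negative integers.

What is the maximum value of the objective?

38

(m,n)=(2,4): 5·2+1·4=14≤14, 1·2+3·4=14≤15, objective 38.
(m,n)=(2,3): 5·2+1·3=13≤14, 1·2+3·3=11≤15, objective 33.
The best lattice point is (2,4), giving 38.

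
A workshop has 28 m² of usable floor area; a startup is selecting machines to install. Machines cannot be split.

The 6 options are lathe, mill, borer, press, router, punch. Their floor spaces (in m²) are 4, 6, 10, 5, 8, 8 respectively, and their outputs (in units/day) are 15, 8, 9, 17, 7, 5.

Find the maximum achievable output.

Take lathe, mill, borer, and press: floor space 4 + 6 + 10 + 5 = 25 ≤ 28, output 15 + 8 + 9 + 17 = 49.
No other feasible combination does better.

49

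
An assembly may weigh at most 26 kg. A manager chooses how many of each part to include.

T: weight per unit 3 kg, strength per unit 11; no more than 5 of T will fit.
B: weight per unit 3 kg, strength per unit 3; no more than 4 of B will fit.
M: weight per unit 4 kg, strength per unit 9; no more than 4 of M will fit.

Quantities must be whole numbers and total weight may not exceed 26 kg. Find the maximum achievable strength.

76

This is a bounded integer knapsack.
5×T, 1×B, and 2×M: weight 26 ≤ 26, strength 5·11 + 1·3 + 2·9 = 76.
5×T and 2×M: weight 23 ≤ 26, strength 5·11 + 2·9 = 73.
Best is 76.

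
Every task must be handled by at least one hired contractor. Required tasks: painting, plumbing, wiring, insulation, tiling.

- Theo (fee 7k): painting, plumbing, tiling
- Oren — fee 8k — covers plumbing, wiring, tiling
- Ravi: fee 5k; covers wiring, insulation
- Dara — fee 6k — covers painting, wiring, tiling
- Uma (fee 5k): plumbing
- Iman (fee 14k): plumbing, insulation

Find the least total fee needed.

The greedy cost-per-new-task heuristic would pick Dara, Ravi, and Uma for 16, but a cheaper cover exists.
Choose Theo and Ravi: together they cover painting, plumbing, wiring, insulation, tiling — every task.
Total fee: 7 + 5 = 12.
No cover costs less than 12.

12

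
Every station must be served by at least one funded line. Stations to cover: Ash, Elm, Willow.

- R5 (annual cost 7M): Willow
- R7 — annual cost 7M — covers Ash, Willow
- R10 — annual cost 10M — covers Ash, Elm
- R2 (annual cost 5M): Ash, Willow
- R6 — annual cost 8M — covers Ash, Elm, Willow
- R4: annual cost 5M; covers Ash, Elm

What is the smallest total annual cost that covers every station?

8

This is an integer covering problem.
The greedy cost-per-new-station heuristic would pick R2 and R4 for 10, but a cheaper cover exists.
R6 alone covers Ash, Elm, Willow — every station.
Total annual cost: 8.
No cover costs less than 8.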